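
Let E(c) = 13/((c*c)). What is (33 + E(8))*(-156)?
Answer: -82875/16 ≈ -5179.7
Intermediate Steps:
E(c) = 13/c² (E(c) = 13/(c²) = 13/c²)
(33 + E(8))*(-156) = (33 + 13/8²)*(-156) = (33 + 13*(1/64))*(-156) = (33 + 13/64)*(-156) = (2125/64)*(-156) = -82875/16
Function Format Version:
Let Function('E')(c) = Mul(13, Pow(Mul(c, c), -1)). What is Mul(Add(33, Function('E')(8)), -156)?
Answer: Rational(-82875, 16) ≈ -5179.7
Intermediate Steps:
Function('E')(c) = Mul(13, Pow(c, -2)) (Function('E')(c) = Mul(13, Pow(Pow(c, 2), -1)) = Mul(13, Pow(c, -2)))
Mul(Add(33, Function('E')(8)), -156) = Mul(Add(33, Mul(13, Pow(8, -2))), -156) = Mul(Add(33, Mul(13, Rational(1, 64))), -156) = Mul(Add(33, Rational(13, 64)), -156) = Mul(Rational(2125, 64), -156) = Rational(-82875, 16)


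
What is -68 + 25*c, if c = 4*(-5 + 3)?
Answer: -268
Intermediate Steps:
c = -8 (c = 4*(-2) = -8)
-68 + 25*c = -68 + 25*(-8) = -68 - 200 = -268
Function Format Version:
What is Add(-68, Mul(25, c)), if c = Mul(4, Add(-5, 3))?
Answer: -268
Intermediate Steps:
c = -8 (c = Mul(4, -2) = -8)
Add(-68, Mul(25, c)) = Add(-68, Mul(25, -8)) = Add(-68, -200) = -268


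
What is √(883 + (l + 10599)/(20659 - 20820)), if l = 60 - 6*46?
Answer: 2*√5304145/161 ≈ 28.610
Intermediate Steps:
l = -216 (l = 60 - 276 = -216)
√(883 + (l + 10599)/(20659 - 20820)) = √(883 + (-216 + 10599)/(20659 - 20820)) = √(883 + 10383/(-161)) = √(883 + 10383*(-1/161)) = √(883 - 10383/161) = √(131780/161) = 2*√5304145/161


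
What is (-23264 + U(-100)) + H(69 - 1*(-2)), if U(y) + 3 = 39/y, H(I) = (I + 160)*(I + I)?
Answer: 953461/100 ≈ 9534.6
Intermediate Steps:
H(I) = 2*I*(160 + I) (H(I) = (160 + I)*(2*I) = 2*I*(160 + I))
U(y) = -3 + 39/y
(-23264 + U(-100)) + H(69 - 1*(-2)) = (-23264 + (-3 + 39/(-100))) + 2*(69 - 1*(-2))*(160 + (69 - 1*(-2))) = (-23264 + (-3 + 39*(-1/100))) + 2*(69 + 2)*(160 + (69 + 2)) = (-23264 + (-3 - 39/100)) + 2*71*(160 + 71) = (-23264 - 339/100) + 2*71*231 = -2326739/100 + 32802 = 953461/100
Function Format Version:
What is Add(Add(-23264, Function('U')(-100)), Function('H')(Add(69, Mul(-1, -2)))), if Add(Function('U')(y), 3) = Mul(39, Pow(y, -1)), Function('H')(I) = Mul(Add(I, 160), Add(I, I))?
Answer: Rational(953461, 100) ≈ 9534.6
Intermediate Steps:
Function('H')(I) = Mul(2, I, Add(160, I)) (Function('H')(I) = Mul(Add(160, I), Mul(2, I)) = Mul(2, I, Add(160, I)))
Function('U')(y) = Add(-3, Mul(39, Pow(y, -1)))
Add(Add(-23264, Function('U')(-100)), Function('H')(Add(69, Mul(-1, -2)))) = Add(Add(-23264, Add(-3, Mul(39, Pow(-100, -1)))), Mul(2, Add(69, Mul(-1, -2)), Add(160, Add(69, Mul(-1, -2))))) = Add(Add(-23264, Add(-3, Mul(39, Rational(-1, 100)))), Mul(2, Add(69, 2), Add(160, Add(69, 2)))) = Add(Add(-23264, Add(-3, Rational(-39, 100))), Mul(2, 71, Add(160, 71))) = Add(Add(-23264, Rational(-339, 100)), Mul(2, 71, 231)) = Add(Rational(-2326739, 100), 32802) = Rational(953461, 100)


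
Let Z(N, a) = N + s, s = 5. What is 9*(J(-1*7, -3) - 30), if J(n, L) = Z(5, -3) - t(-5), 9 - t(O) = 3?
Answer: -234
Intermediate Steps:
Z(N, a) = 5 + N (Z(N, a) = N + 5 = 5 + N)
t(O) = 6 (t(O) = 9 - 1*3 = 9 - 3 = 6)
J(n, L) = 4 (J(n, L) = (5 + 5) - 1*6 = 10 - 6 = 4)
9*(J(-1*7, -3) - 30) = 9*(4 - 30) = 9*(-26) = -234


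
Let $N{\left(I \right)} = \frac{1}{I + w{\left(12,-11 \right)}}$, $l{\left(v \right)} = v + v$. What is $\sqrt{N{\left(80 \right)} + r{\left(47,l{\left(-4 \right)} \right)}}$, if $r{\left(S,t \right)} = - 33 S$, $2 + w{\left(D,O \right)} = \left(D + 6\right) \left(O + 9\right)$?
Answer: $\frac{i \sqrt{2735922}}{42} \approx 39.382 i$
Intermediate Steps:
$w{\left(D,O \right)} = -2 + \left(6 + D\right) \left(9 + O\right)$ ($w{\left(D,O \right)} = -2 + \left(D + 6\right) \left(O + 9\right) = -2 + \left(6 + D\right) \left(9 + O\right)$)
$l{\left(v \right)} = 2 v$
$N{\left(I \right)} = \frac{1}{-38 + I}$ ($N{\left(I \right)} = \frac{1}{I + \left(52 + 6 \left(-11\right) + 9 \cdot 12 + 12 \left(-11\right)\right)} = \frac{1}{I + \left(52 - 66 + 108 - 132\right)} = \frac{1}{I - 38} = \frac{1}{-38 + I}$)
$\sqrt{N{\left(80 \right)} + r{\left(47,l{\left(-4 \right)} \right)}} = \sqrt{\frac{1}{-38 + 80} - 1551} = \sqrt{\frac{1}{42} - 1551} = \sqrt{- \frac{65141}{42}} = \frac{i \sqrt{2735922}}{42}$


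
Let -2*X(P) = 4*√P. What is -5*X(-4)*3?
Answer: 60*I ≈ 60.0*I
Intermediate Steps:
X(P) = -2*√P
-5*X(-4)*3 = -(-10)*√(-4)*3 = -(-10)*2*I*3 = -(-20)*I*3 = (20*I)*3 = 60*I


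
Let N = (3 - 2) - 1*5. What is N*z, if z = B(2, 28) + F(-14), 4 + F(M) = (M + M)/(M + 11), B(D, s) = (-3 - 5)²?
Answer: -832/3 ≈ -277.33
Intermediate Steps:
B(D, s) = 64 (B(D, s) = (-8)² = 64)
F(M) = -4 + 2*M/(11 + M) (F(M) = -4 + (M + M)/(M + 11) = -4 + (2*M)/(11 + M) = -4 + 2*M/(11 + M))
z = 208/3 (z = 64 + 2*(-22 - 1*(-14))/(11 - 14) = 64 + 2*(-22 + 14)/(-3) = 64 + 2*(-⅓)*(-8) = 64 + 16/3 = 208/3 ≈ 69.333)
N = -4 (N = 1 - 5 = -4)
N*z = -4*208/3 = -832/3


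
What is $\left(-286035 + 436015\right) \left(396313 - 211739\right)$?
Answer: $27682408520$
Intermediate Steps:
$\left(-286035 + 436015\right) \left(396313 - 211739\right) = 149980 \cdot 184574 = 27682408520$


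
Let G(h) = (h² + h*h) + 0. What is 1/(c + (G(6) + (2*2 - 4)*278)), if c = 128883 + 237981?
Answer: 1/366936 ≈ 2.7253e-6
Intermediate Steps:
G(h) = 2*h² (G(h) = (h² + h²) + 0 = 2*h² + 0 = 2*h²)
c = 366864
1/(c + (G(6) + (2*2 - 4)*278)) = 1/(366864 + (2*6² + (2*2 - 4)*278)) = 1/(366864 + (2*36 + (4 - 4)*278)) = 1/(366864 + (72 + 0*278)) = 1/(366864 + (72 + 0)) = 1/(366864 + 72) = 1/366936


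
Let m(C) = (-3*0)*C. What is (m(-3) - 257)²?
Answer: 66049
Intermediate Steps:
m(C) = 0 (m(C) = 0*C = 0)
(m(-3) - 257)² = (0 - 257)² = (-257)² = 66049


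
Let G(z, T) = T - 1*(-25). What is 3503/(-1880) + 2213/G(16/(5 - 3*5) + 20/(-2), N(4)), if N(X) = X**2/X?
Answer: 4058853/54520 ≈ 74.447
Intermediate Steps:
N(X) = X
G(z, T) = 25 + T (G(z, T) = T + 25 = 25 + T)
3503/(-1880) + 2213/G(16/(5 - 3*5) + 20/(-2), N(4)) = 3503/(-1880) + 2213/(25 + 4) = 3503*(-1/1880) + 2213/29 = -3503/1880 + 2213*(1/29) = -3503/1880 + 2213/29 = 4058853/54520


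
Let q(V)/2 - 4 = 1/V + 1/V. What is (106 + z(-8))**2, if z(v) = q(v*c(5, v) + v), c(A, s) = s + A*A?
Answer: 16834609/1296 ≈ 12990.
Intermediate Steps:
c(A, s) = s + A**2
q(V) = 8 + 4/V (q(V) = 8 + 2*(1/V + 1/V) = 8 + 2*(2/V) = 8 + 4/V)
z(v) = 8 + 4/(v + v*(25 + v)) (z(v) = 8 + 4/(v*(v + 5**2) + v) = 8 + 4/(v*(v + 25) + v) = 8 + 4/(v*(25 + v) + v) = 8 + 4/(v + v*(25 + v)))
(106 + z(-8))**2 = (106 + 4*(1 + 2*(-8)*(26 - 8))/(-8*(26 - 8)))**2 = (106 + 4*(-1/8)*(1 + 2*(-8)*18)/18)**2 = (106 + 4*(-1/8)*(1/18)*(1 - 288))**2 = (106 + 4*(-1/8)*(1/18)*(-287))**2 = (106 + 287/36)**2 = (4103/36)**2 = 16834609/1296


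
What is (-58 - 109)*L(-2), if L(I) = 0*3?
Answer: 0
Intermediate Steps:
L(I) = 0
(-58 - 109)*L(-2) = (-58 - 109)*0 = -167*0 = 0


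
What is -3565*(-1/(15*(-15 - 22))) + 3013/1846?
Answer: -981755/204906 ≈ -4.7912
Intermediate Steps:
-3565*(-1/(15*(-15 - 22))) + 3013/1846 = -3565/((-15*(-37))) + 3013*(1/1846) = -3565/555 + 3013/1846 = -3565*1/555 + 3013/1846 = -713/111 + 3013/1846 = -981755/204906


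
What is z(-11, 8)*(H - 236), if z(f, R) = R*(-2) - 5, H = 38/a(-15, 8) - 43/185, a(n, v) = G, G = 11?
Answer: 9947763/2035 ≈ 4888.3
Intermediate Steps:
a(n, v) = 11
H = 6557/2035 (H = 38/11 - 43/185 = 6557/2035 ≈ 3.2221)
z(f, R) = -5 - 2*R (z(f, R) = -2*R - 5 = -5 - 2*R)
z(-11, 8)*(H - 236) = (-5 - 2*8)*(6557/2035 - 236) = (-5 - 16)*(-473703/2035) = -21*(-473703/2035) = 9947763/2035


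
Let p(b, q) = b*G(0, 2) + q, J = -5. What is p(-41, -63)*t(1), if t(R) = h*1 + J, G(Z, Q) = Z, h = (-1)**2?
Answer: 252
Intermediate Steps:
h = 1
p(b, q) = q (p(b, q) = b*0 + q = 0 + q = q)
t(R) = -4 (t(R) = 1*1 - 5 = 1 - 5 = -4)
p(-41, -63)*t(1) = -63*(-4) = 252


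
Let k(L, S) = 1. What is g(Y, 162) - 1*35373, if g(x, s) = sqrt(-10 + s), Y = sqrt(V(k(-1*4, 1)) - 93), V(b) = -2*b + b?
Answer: -35373 + 2*sqrt(38) ≈ -35361.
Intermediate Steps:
V(b) = -b
Y = I*sqrt(94) (Y = sqrt(-1*1 - 93) = sqrt(-1 - 93) = sqrt(-94) = I*sqrt(94) ≈ 9.6954*I)
g(Y, 162) - 1*35373 = sqrt(-10 + 162) - 1*35373 = sqrt(152) - 35373 = 2*sqrt(38) - 35373 = -35373 + 2*sqrt(38)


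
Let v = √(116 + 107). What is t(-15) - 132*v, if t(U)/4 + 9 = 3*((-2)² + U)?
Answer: -168 - 132*√223 ≈ -2139.2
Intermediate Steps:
v = √223 ≈ 14.933
t(U) = 12 + 12*U (t(U) = -36 + 4*(3*((-2)² + U)) = -36 + 4*(3*(4 + U)) = -36 + 4*(12 + 3*U) = -36 + (48 + 12*U) = 12 + 12*U)
t(-15) - 132*v = (12 + 12*(-15)) - 132*√223 = (12 - 180) - 132*√223 = -168 - 132*√223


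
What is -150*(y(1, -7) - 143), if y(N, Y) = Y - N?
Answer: 22650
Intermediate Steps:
-150*(y(1, -7) - 143) = -150*((-7 - 1*1) - 143) = -150*((-7 - 1) - 143) = -150*(-8 - 143) = -150*(-151) = 22650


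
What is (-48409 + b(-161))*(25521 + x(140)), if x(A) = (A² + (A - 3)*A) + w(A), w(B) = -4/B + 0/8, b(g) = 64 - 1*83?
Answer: -108988860552/35 ≈ -3.1140e+9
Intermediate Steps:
b(g) = -19 (b(g) = 64 - 83 = -19)
w(B) = -4/B (w(B) = -4/B + 0*(⅛) = -4/B + 0 = -4/B)
x(A) = A² - 4/A + A*(-3 + A) (x(A) = (A² + (A - 3)*A) - 4/A = (A² + (-3 + A)*A) - 4/A = (A² + A*(-3 + A)) - 4/A = A² - 4/A + A*(-3 + A))
(-48409 + b(-161))*(25521 + x(140)) = (-48409 - 19)*(25521 + (-4 + 140²*(-3 + 2*140))/140) = -48428*(25521 + (-4 + 19600*(-3 + 280))/140) = -48428*(25521 + (-4 + 19600*277)/140) = -48428*(25521 + (-4 + 5429200)/140) = -48428*(25521 + (1/140)*5429196) = -48428*(25521 + 1357299/35) = -48428*2250534/35 = -108988860552/35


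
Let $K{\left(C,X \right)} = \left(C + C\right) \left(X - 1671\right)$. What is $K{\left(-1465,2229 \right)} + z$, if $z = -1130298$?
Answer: $-2765238$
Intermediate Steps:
$K{\left(C,X \right)} = 2 C \left(-1671 + X\right)$
$K{\left(-1465,2229 \right)} + z = 2 \left(-1465\right) \left(-1671 + 2229\right) - 1130298 = 2 \left(-1465\right) 558 - 1130298 = -1634940 - 1130298 = -2765238$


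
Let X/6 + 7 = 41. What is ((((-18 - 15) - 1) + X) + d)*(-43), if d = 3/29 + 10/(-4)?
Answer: -418003/58 ≈ -7206.9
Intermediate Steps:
X = 204 (X = -42 + 6*41 = -42 + 246 = 204)
d = -139/58 (d = 3*(1/29) + 10*(-¼) = 3/29 - 5/2 = -139/58 ≈ -2.3966)
((((-18 - 15) - 1) + X) + d)*(-43) = ((((-18 - 15) - 1) + 204) - 139/58)*(-43) = (((-33 - 1) + 204) - 139/58)*(-43) = ((-34 + 204) - 139/58)*(-43) = (170 - 139/58)*(-43) = (9721/58)*(-43) = -418003/58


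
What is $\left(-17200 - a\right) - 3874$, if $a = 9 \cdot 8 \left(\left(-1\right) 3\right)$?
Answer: $-20858$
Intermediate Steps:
$a = -216$ ($a = 72 \left(-3\right) = -216$)
$\left(-17200 - a\right) - 3874 = \left(-17200 - -216\right) - 3874 = \left(-17200 + 216\right) - 3874 = -16984 - 3874 = -20858$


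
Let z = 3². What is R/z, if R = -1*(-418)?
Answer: 418/9 ≈ 46.444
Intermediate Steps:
R = 418
z = 9
R/z = 418/9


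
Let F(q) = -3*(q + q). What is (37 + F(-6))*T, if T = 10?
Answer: 730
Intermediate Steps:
F(q) = -6*q
(37 + F(-6))*T = (37 - 6*(-6))*10 = (37 + 36)*10 = 73*10 = 730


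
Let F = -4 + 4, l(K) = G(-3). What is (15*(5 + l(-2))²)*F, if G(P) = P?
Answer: 0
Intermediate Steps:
l(K) = -3
F = 0
(15*(5 + l(-2))²)*F = (15*(5 - 3)²)*0 = (15*2²)*0 = (15*4)*0 = 60*0 = 0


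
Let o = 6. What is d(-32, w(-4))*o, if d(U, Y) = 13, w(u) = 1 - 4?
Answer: 78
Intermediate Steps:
w(u) = -3
d(-32, w(-4))*o = 13*6 = 78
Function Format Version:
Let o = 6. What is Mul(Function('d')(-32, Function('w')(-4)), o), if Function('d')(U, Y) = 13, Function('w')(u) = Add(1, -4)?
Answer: 78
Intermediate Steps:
Function('w')(u) = -3
Mul(Function('d')(-32, Function('w')(-4)), o) = Mul(13, 6) = 78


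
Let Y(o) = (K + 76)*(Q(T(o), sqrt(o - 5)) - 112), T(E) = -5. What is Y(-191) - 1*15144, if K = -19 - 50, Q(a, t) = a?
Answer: -15963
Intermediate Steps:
K = -69
Y(o) = -819 (Y(o) = (-69 + 76)*(-5 - 112) = 7*(-117) = -819)
Y(-191) - 1*15144 = -819 - 1*15144 = -819 - 15144 = -15963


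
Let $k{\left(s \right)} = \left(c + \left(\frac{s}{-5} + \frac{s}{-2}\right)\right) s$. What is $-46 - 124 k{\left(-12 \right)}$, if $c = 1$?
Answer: $\frac{69706}{5} \approx 13941.0$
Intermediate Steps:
$k{\left(s \right)} = s \left(1 - \frac{7 s}{10}\right)$ ($k{\left(s \right)} = \left(1 + \left(\frac{s}{-5} + \frac{s}{-2}\right)\right) s = \left(1 + \left(s \left(- \frac{1}{5}\right) + s \left(- \frac{1}{2}\right)\right)\right) s = \left(1 - \frac{7 s}{10}\right) s = s \left(1 - \frac{7 s}{10}\right)$)
$-46 - 124 k{\left(-12 \right)} = -46 - 124 \cdot \frac{1}{10} \left(-12\right) \left(10 - -84\right) = -46 - 124 \cdot \frac{1}{10} \left(-12\right) \left(10 + 84\right) = -46 - 124 \cdot \frac{1}{10} \left(-12\right) 94 = -46 - - \frac{69936}{5} = -46 + \frac{69936}{5} = \frac{69706}{5}$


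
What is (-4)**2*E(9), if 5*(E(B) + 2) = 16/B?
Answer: -1184/45 ≈ -26.311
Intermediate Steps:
E(B) = -2 + 16/(5*B) (E(B) = -2 + (16/B)/5 = -2 + 16/(5*B))
(-4)**2*E(9) = (-4)**2*(-2 + (16/5)/9) = 16*(-2 + (16/5)*(1/9)) = 16*(-2 + 16/45) = 16*(-74/45) = -1184/45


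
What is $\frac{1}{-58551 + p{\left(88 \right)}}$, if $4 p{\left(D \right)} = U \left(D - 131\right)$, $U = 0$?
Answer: $- \frac{1}{58551} \approx -1.7079 \cdot 10^{-5}$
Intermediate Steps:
$p{\left(D \right)} = 0$ ($p{\left(D \right)} = \frac{0 \left(D - 131\right)}{4} = \frac{0 \left(-131 + D\right)}{4} = \frac{1}{4} \cdot 0 = 0$)
$\frac{1}{-58551 + p{\left(88 \right)}} = \frac{1}{-58551 + 0} = \frac{1}{-58551} = - \frac{1}{58551}$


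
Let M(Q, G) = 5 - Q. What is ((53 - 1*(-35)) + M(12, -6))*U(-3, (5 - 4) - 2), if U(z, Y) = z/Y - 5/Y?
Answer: 648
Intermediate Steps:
U(z, Y) = -5/Y + z/Y
((53 - 1*(-35)) + M(12, -6))*U(-3, (5 - 4) - 2) = ((53 - 1*(-35)) + (5 - 1*12))*((-5 - 3)/((5 - 4) - 2)) = ((53 + 35) + (5 - 12))*(-8/(1 - 2)) = (88 - 7)*(-8/(-1)) = 81*(-1*(-8)) = 81*8 = 648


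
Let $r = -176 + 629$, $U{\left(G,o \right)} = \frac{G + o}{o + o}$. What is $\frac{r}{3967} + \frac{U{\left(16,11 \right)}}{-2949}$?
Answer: $\frac{9760875}{85790342} \approx 0.11378$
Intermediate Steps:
$U{\left(G,o \right)} = \frac{G + o}{2 o}$
$r = 453$
$\frac{r}{3967} + \frac{U{\left(16,11 \right)}}{-2949} = \frac{453}{3967} + \frac{\frac{1}{2} \cdot \frac{1}{11} \left(16 + 11\right)}{-2949} = 453 \cdot \frac{1}{3967} + \frac{1}{2} \cdot \frac{1}{11} \cdot 27 \left(- \frac{1}{2949}\right) = \frac{453}{3967} + \frac{27}{22} \left(- \frac{1}{2949}\right) = \frac{453}{3967} - \frac{9}{21626} = \frac{9760875}{85790342}$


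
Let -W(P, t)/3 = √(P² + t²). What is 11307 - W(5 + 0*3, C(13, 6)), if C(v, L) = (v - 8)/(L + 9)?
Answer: 11307 + √226 ≈ 11322.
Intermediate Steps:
C(v, L) = (-8 + v)/(9 + L)
W(P, t) = -3*√(P² + t²)
11307 - W(5 + 0*3, C(13, 6)) = 11307 - (-3)*√((5 + 0*3)² + ((-8 + 13)/(9 + 6))²) = 11307 - (-3)*√((5 + 0)² + (5/15)²) = 11307 - (-3)*√(5² + ((1/15)*5)²) = 11307 - (-3)*√(25 + (⅓)²) = 11307 - (-3)*√(25 + ⅑) = 11307 - (-3)*√(226/9) = 11307 - (-3)*√226/3 = 11307 - (-1)*√226 = 11307 + √226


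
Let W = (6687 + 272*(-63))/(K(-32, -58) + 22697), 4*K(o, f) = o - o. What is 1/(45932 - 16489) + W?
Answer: -307627210/668267771 ≈ -0.46034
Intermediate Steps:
K(o, f) = 0 (K(o, f) = (o - o)/4 = (¼)*0 = 0)
W = -10449/22697 (W = (6687 + 272*(-63))/(0 + 22697) = (6687 - 17136)/22697 = -10449*1/22697 = -10449/22697 ≈ -0.46037)
1/(45932 - 16489) + W = 1/(45932 - 16489) - 10449/22697 = 1/29443 - 10449/22697 = -307627210/668267771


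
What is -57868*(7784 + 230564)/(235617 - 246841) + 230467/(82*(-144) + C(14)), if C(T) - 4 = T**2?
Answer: 870126798681/708088 ≈ 1.2288e+6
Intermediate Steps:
C(T) = 4 + T**2
-57868*(7784 + 230564)/(235617 - 246841) + 230467/(82*(-144) + C(14)) = -57868*(7784 + 230564)/(235617 - 246841) + 230467/(82*(-144) + (4 + 14**2)) = -57868/((-11224/238348)) + 230467/(-11808 + (4 + 196)) = -57868/((-11224*1/238348)) + 230467/(-11808 + 200) = -57868/(-2806/59587) + 230467/(-11608) = -57868*(-59587/2806) + 230467*(-1/11608) = 74960446/61 - 230467/11608 = 870126798681/708088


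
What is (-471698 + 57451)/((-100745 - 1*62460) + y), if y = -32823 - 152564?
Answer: 414247/348592 ≈ 1.1883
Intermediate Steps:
y = -185387
(-471698 + 57451)/((-100745 - 1*62460) + y) = (-471698 + 57451)/((-100745 - 1*62460) - 185387) = -414247/((-100745 - 62460) - 185387) = -414247/(-163205 - 185387) = -414247/(-348592) = -414247*(-1/348592) = 414247/348592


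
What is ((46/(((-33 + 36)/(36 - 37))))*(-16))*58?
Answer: 42688/3 ≈ 14229.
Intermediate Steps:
((46/(((-33 + 36)/(36 - 37))))*(-16))*58 = ((46/((3/(-1))))*(-16))*58 = ((46/((3*(-1))))*(-16))*58 = ((46/(-3))*(-16))*58 = ((46*(-⅓))*(-16))*58 = -46/3*(-16)*58 = (736/3)*58 = 42688/3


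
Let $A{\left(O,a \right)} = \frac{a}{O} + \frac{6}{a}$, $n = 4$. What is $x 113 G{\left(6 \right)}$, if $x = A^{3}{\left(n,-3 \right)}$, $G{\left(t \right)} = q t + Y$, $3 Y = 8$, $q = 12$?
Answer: $- \frac{1052821}{6} \approx -1.7547 \cdot 10^{5}$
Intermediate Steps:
$A{\left(O,a \right)} = \frac{6}{a} + \frac{a}{O}$
$Y = \frac{8}{3}$ ($Y = \frac{1}{3} \cdot 8 = \frac{8}{3} \approx 2.6667$)
$G{\left(t \right)} = \frac{8}{3} + 12 t$ ($G{\left(t \right)} = 12 t + \frac{8}{3} = \frac{8}{3} + 12 t$)
$x = - \frac{1331}{64}$ ($x = \left(\frac{6}{-3} - \frac{3}{4}\right)^{3} = \left(6 \left(- \frac{1}{3}\right) - \frac{3}{4}\right)^{3} = \left(-2 - \frac{3}{4}\right)^{3} = \left(- \frac{11}{4}\right)^{3} = - \frac{1331}{64} \approx -20.797$)
$x 113 G{\left(6 \right)} = \left(- \frac{1331}{64}\right) 113 \left(\frac{8}{3} + 12 \cdot 6\right) = - \frac{150403 \left(\frac{8}{3} + 72\right)}{64} = \left(- \frac{150403}{64}\right) \frac{224}{3} = - \frac{1052821}{6}$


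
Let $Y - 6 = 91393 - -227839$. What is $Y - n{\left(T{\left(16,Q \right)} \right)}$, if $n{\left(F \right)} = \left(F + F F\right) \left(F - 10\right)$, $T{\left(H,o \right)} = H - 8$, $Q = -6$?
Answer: $319382$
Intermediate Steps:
$T{\left(H,o \right)} = -8 + H$ ($T{\left(H,o \right)} = H - 8 = -8 + H$)
$Y = 319238$ ($Y = 6 + \left(91393 - -227839\right) = 6 + \left(91393 + 227839\right) = 6 + 319232 = 319238$)
$n{\left(F \right)} = \left(-10 + F\right) \left(F + F^{2}\right)$ ($n{\left(F \right)} = \left(F + F^{2}\right) \left(-10 + F\right) = \left(-10 + F\right) \left(F + F^{2}\right)$)
$Y - n{\left(T{\left(16,Q \right)} \right)} = 319238 - \left(-8 + 16\right) \left(-10 + \left(-8 + 16\right)^{2} - 9 \left(-8 + 16\right)\right) = 319238 - 8 \left(-10 + 8^{2} - 72\right) = 319238 - 8 \left(-10 + 64 - 72\right) = 319238 - 8 \left(-18\right) = 319238 - -144 = 319238 + 144 = 319382$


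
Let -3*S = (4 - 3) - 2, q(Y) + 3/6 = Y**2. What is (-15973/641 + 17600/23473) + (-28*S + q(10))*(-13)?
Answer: -108001791143/90277158 ≈ -1196.3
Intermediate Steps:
q(Y) = -1/2 + Y**2
S = 1/3 (S = -((4 - 3) - 2)/3 = -(1 - 2)/3 = -1/3*(-1) = 1/3 ≈ 0.33333)
(-15973/641 + 17600/23473) + (-28*S + q(10))*(-13) = (-15973/641 + 17600/23473) + (-28*1/3 + (-1/2 + 10**2))*(-13) = (-15973*1/641 + 17600*(1/23473)) + (-28/3 + (-1/2 + 100))*(-13) = (-15973/641 + 17600/23473) + (-28/3 + 199/2)*(-13) = -363652629/15046193 + (541/6)*(-13) = -363652629/15046193 - 7033/6 = -108001791143/90277158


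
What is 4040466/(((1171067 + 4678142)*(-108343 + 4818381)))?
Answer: 2020233/13774998329971 ≈ 1.4666e-7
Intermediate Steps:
4040466/(((1171067 + 4678142)*(-108343 + 4818381))) = 4040466/((5849209*4710038)) = 4040466/27549996659942 = 4040466*(1/27549996659942) = 2020233/13774998329971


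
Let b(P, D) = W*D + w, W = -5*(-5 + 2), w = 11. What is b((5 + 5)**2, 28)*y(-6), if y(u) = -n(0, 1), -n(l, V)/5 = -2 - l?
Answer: -4310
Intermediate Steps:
n(l, V) = 10 + 5*l (n(l, V) = -5*(-2 - l) = 10 + 5*l)
W = 15 (W = -5*(-3) = 15)
y(u) = -10 (y(u) = -(10 + 5*0) = -(10 + 0) = -1*10 = -10)
b(P, D) = 11 + 15*D (b(P, D) = 15*D + 11 = 11 + 15*D)
b((5 + 5)**2, 28)*y(-6) = (11 + 15*28)*(-10) = (11 + 420)*(-10) = 431*(-10) = -4310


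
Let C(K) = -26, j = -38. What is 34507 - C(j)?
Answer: 34533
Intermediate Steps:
34507 - C(j) = 34507 - 1*(-26) = 34507 + 26 = 34533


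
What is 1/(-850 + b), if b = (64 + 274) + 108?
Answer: -1/404 ≈ -0.0024752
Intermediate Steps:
b = 446 (b = 338 + 108 = 446)
1/(-850 + b) = 1/(-850 + 446) = 1/(-404) = -1/404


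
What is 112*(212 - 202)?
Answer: 1120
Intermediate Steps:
112*(212 - 202) = 112*10 = 1120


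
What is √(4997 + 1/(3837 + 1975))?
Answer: √42198846945/2906 ≈ 70.689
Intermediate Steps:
√(4997 + 1/(3837 + 1975)) = √(4997 + 1/5812) = √(29042565/5812) = √42198846945/2906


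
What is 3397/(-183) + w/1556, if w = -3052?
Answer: -1461062/71187 ≈ -20.524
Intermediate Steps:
3397/(-183) + w/1556 = 3397/(-183) - 3052/1556 = 3397*(-1/183) - 3052*1/1556 = -3397/183 - 763/389 = -1461062/71187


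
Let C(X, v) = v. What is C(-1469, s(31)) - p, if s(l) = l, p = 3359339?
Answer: -3359308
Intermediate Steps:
C(-1469, s(31)) - p = 31 - 1*3359339 = 31 - 3359339 = -3359308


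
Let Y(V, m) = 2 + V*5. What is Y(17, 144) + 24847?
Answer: 24934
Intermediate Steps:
Y(V, m) = 2 + 5*V
Y(17, 144) + 24847 = (2 + 5*17) + 24847 = (2 + 85) + 24847 = 87 + 24847 = 24934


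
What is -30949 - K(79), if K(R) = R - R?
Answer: -30949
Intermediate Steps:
K(R) = 0
-30949 - K(79) = -30949 - 1*0 = -30949 + 0 = -30949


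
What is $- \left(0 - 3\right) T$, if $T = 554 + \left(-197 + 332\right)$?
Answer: $2067$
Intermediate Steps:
$T = 689$ ($T = 554 + 135 = 689$)
$- \left(0 - 3\right) T = - \left(0 - 3\right) 689 = - \left(-3\right) 689 = \left(-1\right) \left(-2067\right) = 2067$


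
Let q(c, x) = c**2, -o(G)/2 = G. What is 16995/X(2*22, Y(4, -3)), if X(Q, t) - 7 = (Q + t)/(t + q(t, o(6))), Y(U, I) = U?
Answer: 84975/47 ≈ 1808.0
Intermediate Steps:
o(G) = -2*G
X(Q, t) = 7 + (Q + t)/(t + t**2)
16995/X(2*22, Y(4, -3)) = 16995/(((2*22 + 7*4**2 + 8*4)/(4*(1 + 4)))) = 16995/(((1/4)*(44 + 7*16 + 32)/5)) = 16995/(((1/4)*(1/5)*(44 + 112 + 32))) = 16995/(((1/4)*(1/5)*188)) = 16995/(47/5) = 16995*(5/47) = 84975/47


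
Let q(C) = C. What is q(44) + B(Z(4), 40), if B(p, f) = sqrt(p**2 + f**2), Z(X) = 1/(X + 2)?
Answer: 44 + sqrt(57601)/6 ≈ 84.000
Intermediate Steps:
Z(X) = 1/(2 + X)
B(p, f) = sqrt(f**2 + p**2)
q(44) + B(Z(4), 40) = 44 + sqrt(40**2 + (1/(2 + 4))**2) = 44 + sqrt(1600 + (1/6)**2) = 44 + sqrt(1600 + 1/36) = 44 + sqrt(57601/36) = 44 + sqrt(57601)/6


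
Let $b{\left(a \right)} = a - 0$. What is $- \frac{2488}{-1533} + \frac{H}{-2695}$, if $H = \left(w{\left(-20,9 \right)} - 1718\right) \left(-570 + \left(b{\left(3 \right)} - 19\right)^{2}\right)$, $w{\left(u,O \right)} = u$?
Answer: $- \frac{10777948}{53655} \approx -200.88$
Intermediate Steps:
$b{\left(a \right)} = a$ ($b{\left(a \right)} = a + 0 = a$)
$H = 545732$ ($H = \left(-20 - 1718\right) \left(-570 + \left(3 - 19\right)^{2}\right) = - 1738 \left(-570 + \left(-16\right)^{2}\right) = - 1738 \left(-570 + 256\right) = \left(-1738\right) \left(-314\right) = 545732$)
$- \frac{2488}{-1533} + \frac{H}{-2695} = - \frac{2488}{-1533} + \frac{545732}{-2695} = \left(-2488\right) \left(- \frac{1}{1533}\right) + 545732 \left(- \frac{1}{2695}\right) = \frac{2488}{1533} - \frac{49612}{245} = - \frac{10777948}{53655}$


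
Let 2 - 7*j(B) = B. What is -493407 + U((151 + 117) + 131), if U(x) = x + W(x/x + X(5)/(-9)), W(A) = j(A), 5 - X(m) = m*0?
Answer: -4437070/9 ≈ -4.9301e+5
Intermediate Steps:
X(m) = 5 (X(m) = 5 - m*0 = 5 - 1*0 = 5 + 0 = 5)
j(B) = 2/7 - B/7
W(A) = 2/7 - A/7
U(x) = 2/9 + x (U(x) = x + (2/7 - (x/x + 5/(-9))/7) = x + (2/7 - (1 + 5*(-⅑))/7) = x + (2/7 - (1 - 5/9)/7) = x + (2/7 - ⅐*4/9) = x + (2/7 - 4/63) = x + 2/9 = 2/9 + x)
-493407 + U((151 + 117) + 131) = -493407 + (2/9 + ((151 + 117) + 131)) = -493407 + (2/9 + (268 + 131)) = -493407 + (2/9 + 399) = -493407 + 3593/9 = -4437070/9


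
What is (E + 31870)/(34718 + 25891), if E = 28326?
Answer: 60196/60609 ≈ 0.99319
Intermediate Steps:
(E + 31870)/(34718 + 25891) = (28326 + 31870)/(34718 + 25891) = 60196/60609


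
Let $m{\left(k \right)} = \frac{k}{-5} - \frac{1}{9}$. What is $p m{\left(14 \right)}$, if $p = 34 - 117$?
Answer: $\frac{10873}{45} \approx 241.62$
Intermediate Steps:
$m{\left(k \right)} = - \frac{1}{9} - \frac{k}{5}$ ($m{\left(k \right)} = k \left(- \frac{1}{5}\right) - \frac{1}{9} = - \frac{k}{5} - \frac{1}{9} = - \frac{1}{9} - \frac{k}{5}$)
$p = -83$
$p m{\left(14 \right)} = - 83 \left(- \frac{1}{9} - \frac{14}{5}\right) = \left(-83\right) \left(- \frac{131}{45}\right) = \frac{10873}{45}$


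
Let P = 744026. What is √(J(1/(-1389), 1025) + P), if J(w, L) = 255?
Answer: √744281 ≈ 862.72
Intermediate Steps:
√(J(1/(-1389), 1025) + P) = √(255 + 744026) = √744281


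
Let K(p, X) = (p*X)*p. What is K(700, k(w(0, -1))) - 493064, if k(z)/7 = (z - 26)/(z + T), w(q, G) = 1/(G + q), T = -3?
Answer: 22659436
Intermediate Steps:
k(z) = 7*(-26 + z)/(-3 + z) (k(z) = 7*((z - 26)/(z - 3)) = 7*((-26 + z)/(-3 + z)) = 7*(-26 + z)/(-3 + z))
K(p, X) = X*p**2 (K(p, X) = (X*p)*p = X*p**2)
K(700, k(w(0, -1))) - 493064 = (7*(-26 + 1/(-1 + 0))/(-3 + 1/(-1 + 0)))*700**2 - 493064 = (7*(-26 + 1/(-1))/(-3 + 1/(-1)))*490000 - 493064 = (7*(-26 - 1)/(-3 - 1))*490000 - 493064 = (7*(-27)/(-4))*490000 - 493064 = (7*(-1/4)*(-27))*490000 - 493064 = (189/4)*490000 - 493064 = 23152500 - 493064 = 22659436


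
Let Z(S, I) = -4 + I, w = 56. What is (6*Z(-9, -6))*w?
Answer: -3360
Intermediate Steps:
(6*Z(-9, -6))*w = (6*(-4 - 6))*56 = (6*(-10))*56 = -60*56 = -3360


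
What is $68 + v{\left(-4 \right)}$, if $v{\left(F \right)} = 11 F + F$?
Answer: $20$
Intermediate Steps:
$v{\left(F \right)} = 12 F$
$68 + v{\left(-4 \right)} = 68 + 12 \left(-4\right) = 68 - 48 = 20$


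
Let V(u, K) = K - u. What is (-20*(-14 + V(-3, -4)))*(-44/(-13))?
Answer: 13200/13 ≈ 1015.4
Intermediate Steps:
(-20*(-14 + V(-3, -4)))*(-44/(-13)) = (-20*(-14 + (-4 - 1*(-3))))*(-44/(-13)) = (-20*(-14 + (-4 + 3)))*(-44*(-1/13)) = -20*(-14 - 1)*(44/13) = -20*(-15)*(44/13) = 300*(44/13) = 13200/13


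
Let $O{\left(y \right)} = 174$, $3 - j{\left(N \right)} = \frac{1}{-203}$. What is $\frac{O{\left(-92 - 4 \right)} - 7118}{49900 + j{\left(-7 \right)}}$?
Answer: $- \frac{704816}{5065155} \approx -0.13915$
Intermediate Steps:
$j{\left(N \right)} = \frac{610}{203}$ ($j{\left(N \right)} = 3 - \frac{1}{-203} = 3 - - \frac{1}{203} = 3 + \frac{1}{203} = \frac{610}{203}$)
$\frac{O{\left(-92 - 4 \right)} - 7118}{49900 + j{\left(-7 \right)}} = \frac{174 - 7118}{49900 + \frac{610}{203}} = - \frac{6944}{\frac{10130310}{203}} = \left(-6944\right) \frac{203}{10130310} = - \frac{704816}{5065155}$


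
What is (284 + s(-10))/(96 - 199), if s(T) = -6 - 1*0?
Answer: -278/103 ≈ -2.6990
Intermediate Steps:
s(T) = -6 (s(T) = -6 + 0 = -6)
(284 + s(-10))/(96 - 199) = (284 - 6)/(96 - 199) = 278/(-103) = 278*(-1/103) = -278/103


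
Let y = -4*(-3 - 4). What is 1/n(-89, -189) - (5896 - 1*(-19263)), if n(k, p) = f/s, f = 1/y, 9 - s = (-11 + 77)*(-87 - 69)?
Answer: 263381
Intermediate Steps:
y = 28 (y = -4*(-7) = 28)
s = 10305 (s = 9 - (-11 + 77)*(-87 - 69) = 9 - 66*(-156) = 9 - 1*(-10296) = 9 + 10296 = 10305)
f = 1/28 ≈ 0.035714
n(k, p) = 1/288540 (n(k, p) = (1/28)/10305 = (1/28)*(1/10305) = 1/288540)
1/n(-89, -189) - (5896 - 1*(-19263)) = 1/(1/288540) - (5896 - 1*(-19263)) = 288540 - (5896 + 19263) = 288540 - 1*25159 = 288540 - 25159 = 263381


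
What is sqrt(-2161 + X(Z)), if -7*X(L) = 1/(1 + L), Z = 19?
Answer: I*sqrt(10588935)/70 ≈ 46.487*I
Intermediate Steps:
X(L) = -1/(7*(1 + L))
sqrt(-2161 + X(Z)) = sqrt(-2161 - 1/(7 + 7*19)) = sqrt(-2161 - 1/(7 + 133)) = sqrt(-2161 - 1/140) = sqrt(-302541/140) = I*sqrt(10588935)/70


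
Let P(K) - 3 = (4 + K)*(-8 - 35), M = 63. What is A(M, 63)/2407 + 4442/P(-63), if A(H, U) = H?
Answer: 5425957/3056890 ≈ 1.7750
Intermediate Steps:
P(K) = -169 - 43*K (P(K) = 3 + (4 + K)*(-8 - 35) = 3 + (4 + K)*(-43) = 3 + (-172 - 43*K) = -169 - 43*K)
A(M, 63)/2407 + 4442/P(-63) = 63/2407 + 4442/(-169 - 43*(-63)) = 63*(1/2407) + 4442/(-169 + 2709) = 63/2407 + 4442/2540 = 63/2407 + 4442*(1/2540) = 63/2407 + 2221/1270 = 5425957/3056890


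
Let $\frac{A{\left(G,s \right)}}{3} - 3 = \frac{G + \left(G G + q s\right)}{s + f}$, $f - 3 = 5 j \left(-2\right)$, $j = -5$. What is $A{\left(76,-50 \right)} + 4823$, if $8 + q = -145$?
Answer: $18334$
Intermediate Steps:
$q = -153$ ($q = -8 - 145 = -153$)
$f = 53$ ($f = 3 + 5 \left(-5\right) \left(-2\right) = 3 - -50 = 3 + 50 = 53$)
$A{\left(G,s \right)} = 9 + \frac{3 \left(G + G^{2} - 153 s\right)}{53 + s}$ ($A{\left(G,s \right)} = 9 + 3 \frac{G + \left(G G - 153 s\right)}{s + 53} = 9 + 3 \frac{G + \left(G^{2} - 153 s\right)}{53 + s} = 9 + 3 \frac{G + G^{2} - 153 s}{53 + s} = 9 + \frac{3 \left(G + G^{2} - 153 s\right)}{53 + s}$)
$A{\left(76,-50 \right)} + 4823 = \frac{3 \left(159 + 76 + 76^{2} - -7500\right)}{53 - 50} + 4823 = \frac{3 \left(159 + 76 + 5776 + 7500\right)}{3} + 4823 = 3 \cdot \frac{1}{3} \cdot 13511 + 4823 = 13511 + 4823 = 18334$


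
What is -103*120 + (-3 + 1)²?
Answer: -12356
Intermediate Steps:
-103*120 + (-3 + 1)² = -12360 + (-2)² = -12360 + 4 = -12356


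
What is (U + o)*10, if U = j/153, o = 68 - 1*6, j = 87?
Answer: 31910/51 ≈ 625.69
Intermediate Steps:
o = 62 (o = 68 - 6 = 62)
U = 29/51 (U = 87/153 = 87*(1/153) = 29/51 ≈ 0.56863)
(U + o)*10 = (29/51 + 62)*10 = (3191/51)*10 = 31910/51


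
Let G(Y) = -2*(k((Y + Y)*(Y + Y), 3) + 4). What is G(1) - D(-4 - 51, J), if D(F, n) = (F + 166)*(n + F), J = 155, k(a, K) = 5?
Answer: -11118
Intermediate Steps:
G(Y) = -18 (G(Y) = -2*(5 + 4) = -2*9 = -18)
D(F, n) = (166 + F)*(F + n)
G(1) - D(-4 - 51, J) = -18 - ((-4 - 51)**2 + 166*(-4 - 51) + 166*155 + (-4 - 51)*155) = -18 - ((-55)**2 + 166*(-55) + 25730 - 55*155) = -18 - (3025 - 9130 + 25730 - 8525) = -18 - 1*11100 = -18 - 11100 = -11118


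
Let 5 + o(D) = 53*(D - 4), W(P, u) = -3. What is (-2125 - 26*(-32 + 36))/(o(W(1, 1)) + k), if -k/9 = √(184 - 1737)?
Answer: 838104/267169 - 20061*I*√1553/267169 ≈ 3.137 - 2.959*I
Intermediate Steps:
o(D) = -217 + 53*D (o(D) = -5 + 53*(D - 4) = -5 + 53*(-4 + D) = -5 + (-212 + 53*D) = -217 + 53*D)
k = -9*I*√1553 (k = -9*√(184 - 1737) = -9*I*√1553 ≈ -354.67*I)
(-2125 - 26*(-32 + 36))/(o(W(1, 1)) + k) = (-2125 - 26*(-32 + 36))/((-217 + 53*(-3)) - 9*I*√1553) = (-2125 - 26*4)/((-217 - 159) - 9*I*√1553) = (-2125 - 104)/(-376 - 9*I*√1553) = -2229/(-376 - 9*I*√1553)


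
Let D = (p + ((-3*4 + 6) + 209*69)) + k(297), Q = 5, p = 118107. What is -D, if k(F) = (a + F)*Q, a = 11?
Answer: -134062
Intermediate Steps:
k(F) = 55 + 5*F (k(F) = (11 + F)*5 = 55 + 5*F)
D = 134062 (D = (118107 + ((-3*4 + 6) + 209*69)) + (55 + 5*297) = (118107 + ((-12 + 6) + 14421)) + (55 + 1485) = (118107 + (-6 + 14421)) + 1540 = (118107 + 14415) + 1540 = 132522 + 1540 = 134062)
-D = -1*134062 = -134062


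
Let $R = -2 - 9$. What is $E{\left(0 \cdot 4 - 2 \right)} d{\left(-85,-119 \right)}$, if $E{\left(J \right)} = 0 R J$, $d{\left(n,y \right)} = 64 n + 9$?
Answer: $0$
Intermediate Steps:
$R = -11$ ($R = -2 - 9 = -11$)
$d{\left(n,y \right)} = 9 + 64 n$
$E{\left(J \right)} = 0$ ($E{\left(J \right)} = 0 \left(-11\right) J = 0 J = 0$)
$E{\left(0 \cdot 4 - 2 \right)} d{\left(-85,-119 \right)} = 0 \left(9 + 64 \left(-85\right)\right) = 0 \left(9 - 5440\right) = 0 \left(-5431\right) = 0$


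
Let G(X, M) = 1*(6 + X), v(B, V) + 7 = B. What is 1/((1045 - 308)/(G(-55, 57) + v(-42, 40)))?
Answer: -98/737 ≈ -0.13297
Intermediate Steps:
v(B, V) = -7 + B
G(X, M) = 6 + X
1/((1045 - 308)/(G(-55, 57) + v(-42, 40))) = 1/((1045 - 308)/((6 - 55) + (-7 - 42))) = 1/(737/(-49 - 49)) = 1/(737/(-98)) = 1/(737*(-1/98)) = 1/(-737/98) = -98/737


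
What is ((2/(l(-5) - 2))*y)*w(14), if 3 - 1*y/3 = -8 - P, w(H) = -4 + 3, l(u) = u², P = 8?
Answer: -114/23 ≈ -4.9565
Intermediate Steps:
w(H) = -1
y = 57 (y = 9 - 3*(-8 - 1*8) = 9 - 3*(-8 - 8) = 9 - 3*(-16) = 9 + 48 = 57)
((2/(l(-5) - 2))*y)*w(14) = ((2/((-5)² - 2))*57)*(-1) = ((2/(25 - 2))*57)*(-1) = ((2/23)*57)*(-1) = (114/23)*(-1) = -114/23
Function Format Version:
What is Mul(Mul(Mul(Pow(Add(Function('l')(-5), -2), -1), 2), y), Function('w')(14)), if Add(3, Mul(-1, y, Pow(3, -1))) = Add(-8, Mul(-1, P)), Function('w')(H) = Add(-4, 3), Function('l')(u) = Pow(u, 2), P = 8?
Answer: Rational(-114, 23) ≈ -4.9565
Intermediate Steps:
Function('w')(H) = -1
y = 57 (y = Add(9, Mul(-3, Add(-8, Mul(-1, 8)))) = Add(9, Mul(-3, Add(-8, -8))) = Add(9, Mul(-3, -16)) = Add(9, 48) = 57)
Mul(Mul(Mul(Pow(Add(Function('l')(-5), -2), -1), 2), y), Function('w')(14)) = Mul(Mul(Mul(Pow(Add(Pow(-5, 2), -2), -1), 2), 57), -1) = Mul(Mul(Mul(Pow(Add(25, -2), -1), 2), 57), -1) = Mul(Mul(Mul(Pow(23, -1), 2), 57), -1) = Mul(Mul(Mul(Rational(1, 23), 2), 57), -1) = Mul(Mul(Rational(2, 23), 57), -1) = Mul(Rational(114, 23), -1) = Rational(-114, 23)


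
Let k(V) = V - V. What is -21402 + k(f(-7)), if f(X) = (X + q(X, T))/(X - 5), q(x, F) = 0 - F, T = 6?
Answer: -21402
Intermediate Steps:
q(x, F) = -F
f(X) = (-6 + X)/(-5 + X) (f(X) = (X - 1*6)/(X - 5) = (X - 6)/(-5 + X) = (-6 + X)/(-5 + X))
k(V) = 0
-21402 + k(f(-7)) = -21402 + 0 = -21402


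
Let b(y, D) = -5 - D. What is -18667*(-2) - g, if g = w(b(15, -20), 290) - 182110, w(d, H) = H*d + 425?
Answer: 214669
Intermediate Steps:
w(d, H) = 425 + H*d
g = -177335 (g = (425 + 290*(-5 - 1*(-20))) - 182110 = (425 + 290*(-5 + 20)) - 182110 = (425 + 290*15) - 182110 = (425 + 4350) - 182110 = 4775 - 182110 = -177335)
-18667*(-2) - g = -18667*(-2) - 1*(-177335) = 37334 + 177335 = 214669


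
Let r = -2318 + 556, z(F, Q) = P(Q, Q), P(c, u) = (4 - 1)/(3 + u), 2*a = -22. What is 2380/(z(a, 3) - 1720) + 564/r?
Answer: -5163358/3029759 ≈ -1.7042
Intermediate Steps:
a = -11 (a = (½)*(-22) = -11)
P(c, u) = 3/(3 + u)
z(F, Q) = 3/(3 + Q)
r = -1762
2380/(z(a, 3) - 1720) + 564/r = 2380/(3/(3 + 3) - 1720) + 564/(-1762) = 2380/(3/6 - 1720) + 564*(-1/1762) = 2380/(3*(⅙) - 1720) - 282/881 = 2380/(½ - 1720) - 282/881 = 2380/(-3439/2) - 282/881 = 2380*(-2/3439) - 282/881 = -4760/3439 - 282/881 = -5163358/3029759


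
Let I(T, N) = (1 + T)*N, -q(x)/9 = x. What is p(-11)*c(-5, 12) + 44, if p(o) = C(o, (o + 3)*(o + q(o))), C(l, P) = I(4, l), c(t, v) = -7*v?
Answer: 4664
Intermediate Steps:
q(x) = -9*x
I(T, N) = N*(1 + T)
C(l, P) = 5*l (C(l, P) = l*(1 + 4) = l*5 = 5*l)
p(o) = 5*o
p(-11)*c(-5, 12) + 44 = (5*(-11))*(-7*12) + 44 = -55*(-84) + 44 = 4620 + 44 = 4664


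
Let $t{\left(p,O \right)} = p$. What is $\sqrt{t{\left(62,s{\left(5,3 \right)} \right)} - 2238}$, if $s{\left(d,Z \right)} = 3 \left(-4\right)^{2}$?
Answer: $8 i \sqrt{34} \approx 46.648 i$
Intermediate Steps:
$s{\left(d,Z \right)} = 48$ ($s{\left(d,Z \right)} = 3 \cdot 16 = 48$)
$\sqrt{t{\left(62,s{\left(5,3 \right)} \right)} - 2238} = \sqrt{62 - 2238} = \sqrt{-2176} = 8 i \sqrt{34}$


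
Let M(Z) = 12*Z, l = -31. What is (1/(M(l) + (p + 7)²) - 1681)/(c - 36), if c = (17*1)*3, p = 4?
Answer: -140644/1255 ≈ -112.07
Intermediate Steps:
c = 51 (c = 17*3 = 51)
(1/(M(l) + (p + 7)²) - 1681)/(c - 36) = (1/(12*(-31) + (4 + 7)²) - 1681)/(51 - 36) = (1/(-372 + 11²) - 1681)/15 = (1/(-372 + 121) - 1681)*(1/15) = (1/(-251) - 1681)*(1/15) = (-1/251 - 1681)*(1/15) = -421932/251*1/15 = -140644/1255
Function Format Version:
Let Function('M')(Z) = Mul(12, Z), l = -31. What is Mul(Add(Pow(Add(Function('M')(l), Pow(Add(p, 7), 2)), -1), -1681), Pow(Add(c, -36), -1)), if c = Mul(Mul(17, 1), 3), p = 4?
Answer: Rational(-140644, 1255) ≈ -112.07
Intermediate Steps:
c = 51 (c = Mul(17, 3) = 51)
Mul(Add(Pow(Add(Function('M')(l), Pow(Add(p, 7), 2)), -1), -1681), Pow(Add(c, -36), -1)) = Mul(Add(Pow(Add(Mul(12, -31), Pow(Add(4, 7), 2)), -1), -1681), Pow(Add(51, -36), -1)) = Mul(Add(Pow(Add(-372, Pow(11, 2)), -1), -1681), Pow(15, -1)) = Mul(Add(Pow(Add(-372, 121), -1), -1681), Rational(1, 15)) = Mul(Add(Pow(-251, -1), -1681), Rational(1, 15)) = Mul(Add(Rational(-1, 251), -1681), Rational(1, 15)) = Mul(Rational(-421932, 251), Rational(1, 15)) = Rational(-140644, 1255)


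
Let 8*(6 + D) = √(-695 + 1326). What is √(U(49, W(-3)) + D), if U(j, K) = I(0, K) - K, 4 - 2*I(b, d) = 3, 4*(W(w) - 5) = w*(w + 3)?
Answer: √(-168 + 2*√631)/4 ≈ 2.7129*I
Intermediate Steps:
W(w) = 5 + w*(3 + w)/4 (W(w) = 5 + (w*(w + 3))/4 = 5 + (w*(3 + w))/4 = 5 + w*(3 + w)/4)
I(b, d) = ½ (I(b, d) = 2 - ½*3 = 2 - 3/2 = ½)
D = -6 + √631/8 (D = -6 + √(-695 + 1326)/8 = -6 + √631/8 ≈ -2.8600)
U(j, K) = ½ - K
√(U(49, W(-3)) + D) = √((½ - (5 + (¼)*(-3)² + (¾)*(-3))) + (-6 + √631/8)) = √((½ - (5 + (¼)*9 - 9/4)) + (-6 + √631/8)) = √((½ - (5 + 9/4 - 9/4)) + (-6 + √631/8)) = √((½ - 1*5) + (-6 + √631/8)) = √((½ - 5) + (-6 + √631/8)) = √(-9/2 + (-6 + √631/8)) = √(-21/2 + √631/8)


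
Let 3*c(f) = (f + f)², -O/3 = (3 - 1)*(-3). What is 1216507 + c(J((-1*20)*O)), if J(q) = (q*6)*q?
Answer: 806216896507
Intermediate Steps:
O = 18 (O = -3*(3 - 1)*(-3) = -6*(-3) = -3*(-6) = 18)
J(q) = 6*q² (J(q) = (6*q)*q = 6*q²)
c(f) = 4*f²/3 (c(f) = (f + f)²/3 = (2*f)²/3 = (4*f²)/3 = 4*f²/3)
1216507 + c(J((-1*20)*O)) = 1216507 + 4*(6*(-1*20*18)²)²/3 = 1216507 + 4*(6*(-20*18)²)²/3 = 1216507 + 4*(6*(-360)²)²/3 = 1216507 + 4*(6*129600)²/3 = 1216507 + (4/3)*777600² = 1216507 + (4/3)*604661760000 = 1216507 + 806215680000 = 806216896507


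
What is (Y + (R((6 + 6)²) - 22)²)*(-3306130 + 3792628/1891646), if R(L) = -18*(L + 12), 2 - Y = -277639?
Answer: -25912112305866519716/945823 ≈ -2.7396e+13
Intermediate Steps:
Y = 277641 (Y = 2 - 1*(-277639) = 2 + 277639 = 277641)
R(L) = -216 - 18*L (R(L) = -18*(12 + L) = -216 - 18*L)
(Y + (R((6 + 6)²) - 22)²)*(-3306130 + 3792628/1891646) = (277641 + ((-216 - 18*(6 + 6)²) - 22)²)*(-3306130 + 3792628/1891646) = (277641 + ((-216 - 18*12²) - 22)²)*(-3306130 + 3792628*(1/1891646)) = (277641 + ((-216 - 18*144) - 22)²)*(-3306130 + 1896314/945823) = (277641 + ((-216 - 2592) - 22)²)*(-3127011898676/945823) = (277641 + (-2808 - 22)²)*(-3127011898676/945823) = (277641 + (-2830)²)*(-3127011898676/945823) = (277641 + 8008900)*(-3127011898676/945823) = 8286541*(-3127011898676/945823) = -25912112305866519716/945823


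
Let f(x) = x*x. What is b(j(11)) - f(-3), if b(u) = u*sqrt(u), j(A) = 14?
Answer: -9 + 14*sqrt(14) ≈ 43.383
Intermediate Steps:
f(x) = x**2
b(u) = u**(3/2)
b(j(11)) - f(-3) = 14**(3/2) - 1*(-3)**2 = 14*sqrt(14) - 1*9 = 14*sqrt(14) - 9 = -9 + 14*sqrt(14)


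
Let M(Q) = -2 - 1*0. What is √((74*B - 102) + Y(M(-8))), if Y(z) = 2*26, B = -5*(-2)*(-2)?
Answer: 3*I*√170 ≈ 39.115*I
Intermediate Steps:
B = -20 (B = 10*(-2) = -20)
M(Q) = -2 (M(Q) = -2 + 0 = -2)
Y(z) = 52
√((74*B - 102) + Y(M(-8))) = √((74*(-20) - 102) + 52) = √((-1480 - 102) + 52) = √(-1582 + 52) = √(-1530) = 3*I*√170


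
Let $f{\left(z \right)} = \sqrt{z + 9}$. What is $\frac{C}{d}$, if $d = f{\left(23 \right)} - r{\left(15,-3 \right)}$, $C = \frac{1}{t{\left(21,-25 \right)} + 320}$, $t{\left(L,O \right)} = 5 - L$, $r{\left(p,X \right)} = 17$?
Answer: $- \frac{17}{78128} - \frac{\sqrt{2}}{19532} \approx -0.00029$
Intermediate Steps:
$f{\left(z \right)} = \sqrt{9 + z}$
$C = \frac{1}{304}$ ($C = \frac{1}{\left(5 - 21\right) + 320} = \frac{1}{-16 + 320} = \frac{1}{304} \approx 0.0032895$)
$d = -17 + 4 \sqrt{2}$ ($d = \sqrt{9 + 23} - 17 = \sqrt{32} - 17 = 4 \sqrt{2} - 17 = -17 + 4 \sqrt{2} \approx -11.343$)
$\frac{C}{d} = \frac{1}{304 \left(-17 + 4 \sqrt{2}\right)}$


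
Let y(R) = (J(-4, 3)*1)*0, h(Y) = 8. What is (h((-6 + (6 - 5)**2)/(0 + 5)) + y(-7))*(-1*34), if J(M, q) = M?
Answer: -272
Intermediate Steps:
y(R) = 0 (y(R) = -4*1*0 = -4*0 = 0)
(h((-6 + (6 - 5)**2)/(0 + 5)) + y(-7))*(-1*34) = (8 + 0)*(-1*34) = 8*(-34) = -272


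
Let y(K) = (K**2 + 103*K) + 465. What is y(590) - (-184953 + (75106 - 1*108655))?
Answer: 627837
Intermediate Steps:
y(K) = 465 + K**2 + 103*K
y(590) - (-184953 + (75106 - 1*108655)) = (465 + 590**2 + 103*590) - (-184953 + (75106 - 1*108655)) = (465 + 348100 + 60770) - (-184953 + (75106 - 108655)) = 409335 - (-184953 - 33549) = 409335 - 1*(-218502) = 409335 + 218502 = 627837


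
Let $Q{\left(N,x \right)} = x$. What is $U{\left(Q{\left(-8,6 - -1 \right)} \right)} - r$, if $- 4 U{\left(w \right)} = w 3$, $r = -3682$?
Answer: $\frac{14707}{4} \approx 3676.8$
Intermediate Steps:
$U{\left(w \right)} = - \frac{3 w}{4}$ ($U{\left(w \right)} = - \frac{w 3}{4} = - \frac{3 w}{4}$)
$U{\left(Q{\left(-8,6 - -1 \right)} \right)} - r = - \frac{3 \left(6 - -1\right)}{4} - -3682 = - \frac{3 \left(6 + 1\right)}{4} + 3682 = \left(- \frac{3}{4}\right) 7 + 3682 = - \frac{21}{4} + 3682 = \frac{14707}{4}$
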